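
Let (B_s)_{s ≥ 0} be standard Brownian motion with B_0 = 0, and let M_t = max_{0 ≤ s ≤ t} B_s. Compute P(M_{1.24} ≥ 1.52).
P(M_{1.24} ≥ 1.52) = 2·P(B_{1.24} ≥ 1.52) = 2(1 − Φ(1.52/√1.24)) ≈ 0.1723

By the reflection principle for Brownian motion, P(M_t ≥ a) = 2 · P(B_t ≥ a) for a ≥ 0. Since B_t ~ N(0, t), P(B_t ≥ 1.52) = 1 − Φ(1.52/√t) = 1 − Φ(1.52/√1.24) = 1 − Φ(1.3650). So
  P(M_{1.24} ≥ 1.52) = 2(1 − Φ(1.3650)) ≈ 0.1723.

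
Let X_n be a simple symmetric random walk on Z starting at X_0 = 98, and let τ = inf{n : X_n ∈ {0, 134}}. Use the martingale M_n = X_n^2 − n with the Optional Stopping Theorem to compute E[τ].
E[τ] = 3528

M_n = X_n^2 − n is a martingale (since E[X_{n+1}^2 | F_n] = X_n^2 + 1). By OST (τ has finite mean in a bounded region), E[M_τ] = E[M_0] = X_0^2 − 0 = 98^2 = 9604. Also E[M_τ] = E[X_τ^2] − E[τ]. The walk exits at 0 or 134, with P(hit 134 first) = 98/134, so E[X_τ^2] = 134^2 · 98/134 + 0 = 13132. Thus E[τ] = E[X_τ^2] − E[M_τ] = 13132 − 9604 = 3528 = 98(134 − 98) = 3528.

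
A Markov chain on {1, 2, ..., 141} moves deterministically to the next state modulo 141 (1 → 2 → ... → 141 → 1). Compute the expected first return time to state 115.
E[T_115 | X_0 = 115] = 141

The chain cycles deterministically, so starting at state 115 it returns in exactly 141 steps. Equivalently, the stationary distribution is uniform π_j = 1/141 for every state j, so by Kac's formula E[T_115] = 1/π_115 = 141.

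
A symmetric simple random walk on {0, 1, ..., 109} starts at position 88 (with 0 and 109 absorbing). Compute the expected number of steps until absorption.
E[τ | X_0 = 88] = 1848

Let v_k = E[τ | X_0 = k]. Boundary: v_0 = v_109 = 0. Recurrence: v_k = 1 + (v_{k-1} + v_{k+1})/2 for 1 ≤ k ≤ 108. The particular solution to v_k − (v_{k-1} + v_{k+1})/2 = 1 is v_k = −k^2. Adding homogeneous solution A + B k and matching boundaries gives v_k = k (109 − k). Substituting k = 88: v_88 = 88 · 21 = 1848.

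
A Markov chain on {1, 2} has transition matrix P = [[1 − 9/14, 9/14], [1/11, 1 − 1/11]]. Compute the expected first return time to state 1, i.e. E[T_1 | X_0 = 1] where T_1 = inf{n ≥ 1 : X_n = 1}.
E[T_1 | X_0 = 1] = 1/π_1 = 113/14

For an irreducible recurrent Markov chain with stationary distribution π, E[T_i | X_0 = i] = 1/π_i (Kac's formula). Here π_1 = (1/11)/(9/14 + 1/11) = (1/11)/(113/154) = 14/113, so E[T_1 | X_0 = 1] = 1/π_1 = (9/14 + 1/11)/(1/11) = (113/154)/(1/11) = 113/14.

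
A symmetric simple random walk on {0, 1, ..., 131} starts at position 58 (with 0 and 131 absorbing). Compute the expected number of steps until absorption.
E[τ | X_0 = 58] = 4234

Let v_k = E[τ | X_0 = k]. Boundary: v_0 = v_131 = 0. Recurrence: v_k = 1 + (v_{k-1} + v_{k+1})/2 for 1 ≤ k ≤ 130. The particular solution to v_k − (v_{k-1} + v_{k+1})/2 = 1 is v_k = −k^2. Adding homogeneous solution A + B k and matching boundaries gives v_k = k (131 − k). Substituting k = 58: v_58 = 58 · 73 = 4234.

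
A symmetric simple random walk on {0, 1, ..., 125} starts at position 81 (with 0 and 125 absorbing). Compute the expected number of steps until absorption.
E[τ | X_0 = 81] = 3564

Let v_k = E[τ | X_0 = k]. Boundary: v_0 = v_125 = 0. Recurrence: v_k = 1 + (v_{k-1} + v_{k+1})/2 for 1 ≤ k ≤ 124. The particular solution to v_k − (v_{k-1} + v_{k+1})/2 = 1 is v_k = −k^2. Adding homogeneous solution A + B k and matching boundaries gives v_k = k (125 − k). Substituting k = 81: v_81 = 81 · 44 = 3564.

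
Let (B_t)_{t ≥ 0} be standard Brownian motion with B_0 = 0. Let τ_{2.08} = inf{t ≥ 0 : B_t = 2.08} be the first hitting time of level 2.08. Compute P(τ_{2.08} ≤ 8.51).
P(τ_{2.08} ≤ 8.51) = 2(1 − Φ(2.08/√8.51)) = 2(1 − Φ(0.7130)) ≈ 0.4758

By the reflection principle for standard BM, P(τ_b ≤ t) = 2 · P(B_t ≥ b). Since B_t ~ N(0, t), P(B_t ≥ 2.08) = 1 − Φ(2.08/√t) = 1 − Φ(2.08/√8.51) = 1 − Φ(0.7130) ≈ 0.23792. Doubling: P(τ_{2.08} ≤ 8.51) ≈ 2 · 0.23792 = 0.47584 ≈ 0.4758.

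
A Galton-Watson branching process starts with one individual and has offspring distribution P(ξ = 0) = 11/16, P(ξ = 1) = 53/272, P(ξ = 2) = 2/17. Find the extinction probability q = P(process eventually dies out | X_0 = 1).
q = 1

Mean offspring μ = 0·11/16 + 1·53/272 + 2·2/17 = 117/272 ≤ 1. For μ ≤ 1 with offspring not concentrated at 1, the Galton-Watson process goes extinct almost surely, so q = 1.
(Algebraic check: The pgf is f(s) = 11/16 + 53/272·s + 2/17·s². The extinction probability q is the smallest fixed point of f in [0, 1]. Setting s = f(s):
  2/17·s² + (53/272 − 1)·s + 11/16 = 0
  2/17·s² − (11/16 + 2/17)·s + 11/16 = 0
which factors as (s − 1)·(2/17·s − 11/16) = 0, giving roots s = 1 and s = (11/16)/(2/17) = 187/32. Since 187/32 ≥ 1, the smallest root in [0, 1] is s = 1.)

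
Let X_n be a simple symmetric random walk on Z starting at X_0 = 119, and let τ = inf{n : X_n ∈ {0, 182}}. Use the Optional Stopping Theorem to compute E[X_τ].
E[X_τ] = 119

X_n is a martingale and τ is a bounded-mean stopping time (indeed τ is finite a.s. with bounded expectation since the walk is in a bounded region). By the OST, E[X_τ] = E[X_0] = 119. Equivalently: E[X_τ] = 182 · P(hit 182 first) + 0 · P(hit 0 first) = 182 · (119/182) = 119.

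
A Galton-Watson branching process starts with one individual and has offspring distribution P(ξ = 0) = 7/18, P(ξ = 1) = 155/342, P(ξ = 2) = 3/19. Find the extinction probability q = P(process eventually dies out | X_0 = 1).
q = 1

Mean offspring μ = 0·7/18 + 1·155/342 + 2·3/19 = 263/342 ≤ 1. For μ ≤ 1 with offspring not concentrated at 1, the Galton-Watson process goes extinct almost surely, so q = 1.
(Algebraic check: The pgf is f(s) = 7/18 + 155/342·s + 3/19·s². The extinction probability q is the smallest fixed point of f in [0, 1]. Setting s = f(s):
  3/19·s² + (155/342 − 1)·s + 7/18 = 0
  3/19·s² − (7/18 + 3/19)·s + 7/18 = 0
which factors as (s − 1)·(3/19·s − 7/18) = 0, giving roots s = 1 and s = (7/18)/(3/19) = 133/54. Since 133/54 ≥ 1, the smallest root in [0, 1] is s = 1.)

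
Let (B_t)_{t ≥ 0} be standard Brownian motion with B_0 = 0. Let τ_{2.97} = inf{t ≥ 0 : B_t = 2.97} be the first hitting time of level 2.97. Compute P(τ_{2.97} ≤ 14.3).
P(τ_{2.97} ≤ 14.3) = 2(1 − Φ(2.97/√14.3)) = 2(1 − Φ(0.7854)) ≈ 0.4322

By the reflection principle for standard BM, P(τ_b ≤ t) = 2 · P(B_t ≥ b). Since B_t ~ N(0, t), P(B_t ≥ 2.97) = 1 − Φ(2.97/√t) = 1 − Φ(2.97/√14.3) = 1 − Φ(0.7854) ≈ 0.21611. Doubling: P(τ_{2.97} ≤ 14.3) ≈ 2 · 0.21611 = 0.43222 ≈ 0.4322.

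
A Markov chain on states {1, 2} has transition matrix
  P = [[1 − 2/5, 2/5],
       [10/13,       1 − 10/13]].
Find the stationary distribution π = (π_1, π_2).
π_1 = 25/38, π_2 = 13/38

Solve πP = π with π_1 + π_2 = 1. From πP = π: π_1 · (1 − 2/5) + π_2 · 10/13 = π_1 ⇒ π_2 · 10/13 = π_1 · 2/5 ⇒ π_2/π_1 = (2/5)/(10/13) = 13/25. Together with π_1 + π_2 = 1:
  π_1 = (10/13)/(2/5 + 10/13) = (10/13)/(76/65) = 25/38,
  π_2 = (2/5)/(2/5 + 10/13) = (2/5)/(76/65) = 13/38.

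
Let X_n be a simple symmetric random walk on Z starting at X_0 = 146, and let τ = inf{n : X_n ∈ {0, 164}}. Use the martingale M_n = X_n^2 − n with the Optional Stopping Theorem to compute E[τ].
E[τ] = 2628

M_n = X_n^2 − n is a martingale (since E[X_{n+1}^2 | F_n] = X_n^2 + 1). By OST (τ has finite mean in a bounded region), E[M_τ] = E[M_0] = X_0^2 − 0 = 146^2 = 21316. Also E[M_τ] = E[X_τ^2] − E[τ]. The walk exits at 0 or 164, with P(hit 164 first) = 146/164, so E[X_τ^2] = 164^2 · 146/164 + 0 = 23944. Thus E[τ] = E[X_τ^2] − E[M_τ] = 23944 − 21316 = 2628 = 146(164 − 146) = 2628.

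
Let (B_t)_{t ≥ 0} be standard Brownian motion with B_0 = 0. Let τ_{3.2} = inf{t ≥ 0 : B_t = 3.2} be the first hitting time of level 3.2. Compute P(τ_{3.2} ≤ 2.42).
P(τ_{3.2} ≤ 2.42) = 2(1 − Φ(3.2/√2.42)) = 2(1 − Φ(2.0570)) ≈ 0.0397

By the reflection principle for standard BM, P(τ_b ≤ t) = 2 · P(B_t ≥ b). Since B_t ~ N(0, t), P(B_t ≥ 3.2) = 1 − Φ(3.2/√t) = 1 − Φ(3.2/√2.42) = 1 − Φ(2.0570) ≈ 0.01984. Doubling: P(τ_{3.2} ≤ 2.42) ≈ 2 · 0.01984 = 0.03968 ≈ 0.0397.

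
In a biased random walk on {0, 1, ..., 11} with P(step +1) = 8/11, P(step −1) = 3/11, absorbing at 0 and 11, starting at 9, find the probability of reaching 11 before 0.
P(hit 11 before 0) = (1 − (3/8)^9) / (1 − (3/8)^11) = 1717734976/1717951489

Let u_k denote P(reach 11 before 0 | start at k). Boundary: u_0 = 0, u_11 = 1. Recurrence: u_k = 8/11·u_{k+1} + 3/11·u_{k-1} for 1 ≤ k ≤ 10. Try u_k = A + B·r^k with r = q/p = (3/11)/(8/11) = 3/8. Substitution satisfies the recurrence; boundary conditions give:
  u_k = (1 − r^k) / (1 − r^N) = (1 − (3/8)^9) / (1 − (3/8)^11) = 1717734976/1717951489.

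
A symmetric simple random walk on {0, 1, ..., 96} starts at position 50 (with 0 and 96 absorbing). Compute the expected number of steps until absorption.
E[τ | X_0 = 50] = 2300

Let v_k = E[τ | X_0 = k]. Boundary: v_0 = v_96 = 0. Recurrence: v_k = 1 + (v_{k-1} + v_{k+1})/2 for 1 ≤ k ≤ 95. The particular solution to v_k − (v_{k-1} + v_{k+1})/2 = 1 is v_k = −k^2. Adding homogeneous solution A + B k and matching boundaries gives v_k = k (96 − k). Substituting k = 50: v_50 = 50 · 46 = 2300.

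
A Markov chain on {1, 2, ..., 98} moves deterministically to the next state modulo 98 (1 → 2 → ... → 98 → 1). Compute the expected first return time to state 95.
E[T_95 | X_0 = 95] = 98

The chain cycles deterministically, so starting at state 95 it returns in exactly 98 steps. Equivalently, the stationary distribution is uniform π_j = 1/98 for every state j, so by Kac's formula E[T_95] = 1/π_95 = 98.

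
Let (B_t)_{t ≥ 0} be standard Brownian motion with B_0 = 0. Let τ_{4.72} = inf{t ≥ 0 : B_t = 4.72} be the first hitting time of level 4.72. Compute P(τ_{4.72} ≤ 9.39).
P(τ_{4.72} ≤ 9.39) = 2(1 − Φ(4.72/√9.39)) = 2(1 − Φ(1.5403)) ≈ 0.1235

By the reflection principle for standard BM, P(τ_b ≤ t) = 2 · P(B_t ≥ b). Since B_t ~ N(0, t), P(B_t ≥ 4.72) = 1 − Φ(4.72/√t) = 1 − Φ(4.72/√9.39) = 1 − Φ(1.5403) ≈ 0.06174. Doubling: P(τ_{4.72} ≤ 9.39) ≈ 2 · 0.06174 = 0.12348 ≈ 0.1235.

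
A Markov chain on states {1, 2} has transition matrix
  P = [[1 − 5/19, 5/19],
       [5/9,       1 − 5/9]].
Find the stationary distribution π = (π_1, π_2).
π_1 = 19/28, π_2 = 9/28

Solve πP = π with π_1 + π_2 = 1. From πP = π: π_1 · (1 − 5/19) + π_2 · 5/9 = π_1 ⇒ π_2 · 5/9 = π_1 · 5/19 ⇒ π_2/π_1 = (5/19)/(5/9) = 9/19. Together with π_1 + π_2 = 1:
  π_1 = (5/9)/(5/19 + 5/9) = (5/9)/(140/171) = 19/28,
  π_2 = (5/19)/(5/19 + 5/9) = (5/19)/(140/171) = 9/28.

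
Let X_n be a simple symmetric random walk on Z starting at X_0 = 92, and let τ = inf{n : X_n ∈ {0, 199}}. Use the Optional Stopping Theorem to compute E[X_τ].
E[X_τ] = 92

X_n is a martingale and τ is a bounded-mean stopping time (indeed τ is finite a.s. with bounded expectation since the walk is in a bounded region). By the OST, E[X_τ] = E[X_0] = 92. Equivalently: E[X_τ] = 199 · P(hit 199 first) + 0 · P(hit 0 first) = 199 · (92/199) = 92.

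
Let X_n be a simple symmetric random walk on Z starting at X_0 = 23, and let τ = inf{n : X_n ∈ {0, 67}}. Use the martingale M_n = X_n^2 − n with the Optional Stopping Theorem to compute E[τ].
E[τ] = 1012

M_n = X_n^2 − n is a martingale (since E[X_{n+1}^2 | F_n] = X_n^2 + 1). By OST (τ has finite mean in a bounded region), E[M_τ] = E[M_0] = X_0^2 − 0 = 23^2 = 529. Also E[M_τ] = E[X_τ^2] − E[τ]. The walk exits at 0 or 67, with P(hit 67 first) = 23/67, so E[X_τ^2] = 67^2 · 23/67 + 0 = 1541. Thus E[τ] = E[X_τ^2] − E[M_τ] = 1541 − 529 = 1012 = 23(67 − 23) = 1012.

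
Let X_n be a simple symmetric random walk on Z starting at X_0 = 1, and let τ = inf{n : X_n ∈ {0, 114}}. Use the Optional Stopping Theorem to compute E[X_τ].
E[X_τ] = 1

X_n is a martingale and τ is a bounded-mean stopping time (indeed τ is finite a.s. with bounded expectation since the walk is in a bounded region). By the OST, E[X_τ] = E[X_0] = 1. Equivalently: E[X_τ] = 114 · P(hit 114 first) + 0 · P(hit 0 first) = 114 · (1/114) = 1.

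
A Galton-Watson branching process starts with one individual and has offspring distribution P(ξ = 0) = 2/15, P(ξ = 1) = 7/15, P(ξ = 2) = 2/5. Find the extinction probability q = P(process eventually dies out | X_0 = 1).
q = 1/3

The pgf is f(s) = 2/15 + 7/15·s + 2/5·s². The extinction probability q is the smallest fixed point of f in [0, 1]. Setting s = f(s):
  2/5·s² + (7/15 − 1)·s + 2/15 = 0
  2/5·s² − (2/15 + 2/5)·s + 2/15 = 0
which factors as (s − 1)·(2/5·s − 2/15) = 0, giving roots s = 1 and s = (2/15)/(2/5) = 1/3.
Mean offspring μ = 7/15 + 2·2/5 = 19/15 > 1 (supercritical), so q < 1. The extinction probability is the smaller root: q = (2/15)/(2/5) = 1/3.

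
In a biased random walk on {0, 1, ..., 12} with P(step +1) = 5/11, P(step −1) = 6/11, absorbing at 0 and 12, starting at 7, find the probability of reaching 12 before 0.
P(hit 12 before 0) = (1 − (6/5)^7) / (1 − (6/5)^12) = 630659375/1932641711

Let u_k denote P(reach 12 before 0 | start at k). Boundary: u_0 = 0, u_12 = 1. Recurrence: u_k = 5/11·u_{k+1} + 6/11·u_{k-1} for 1 ≤ k ≤ 11. Try u_k = A + B·r^k with r = q/p = (6/11)/(5/11) = 6/5. Substitution satisfies the recurrence; boundary conditions give:
  u_k = (1 − r^k) / (1 − r^N) = (1 − (6/5)^7) / (1 − (6/5)^12) = 630659375/1932641711.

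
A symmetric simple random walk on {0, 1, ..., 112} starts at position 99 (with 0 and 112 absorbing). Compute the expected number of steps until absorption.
E[τ | X_0 = 99] = 1287

Let v_k = E[τ | X_0 = k]. Boundary: v_0 = v_112 = 0. Recurrence: v_k = 1 + (v_{k-1} + v_{k+1})/2 for 1 ≤ k ≤ 111. The particular solution to v_k − (v_{k-1} + v_{k+1})/2 = 1 is v_k = −k^2. Adding homogeneous solution A + B k and matching boundaries gives v_k = k (112 − k). Substituting k = 99: v_99 = 99 · 13 = 1287.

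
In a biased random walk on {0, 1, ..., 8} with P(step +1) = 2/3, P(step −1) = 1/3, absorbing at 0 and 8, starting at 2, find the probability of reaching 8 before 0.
P(hit 8 before 0) = (1 − (1/2)^2) / (1 − (1/2)^8) = 64/85

Let u_k denote P(reach 8 before 0 | start at k). Boundary: u_0 = 0, u_8 = 1. Recurrence: u_k = 2/3·u_{k+1} + 1/3·u_{k-1} for 1 ≤ k ≤ 7. Try u_k = A + B·r^k with r = q/p = (1/3)/(2/3) = 1/2. Substitution satisfies the recurrence; boundary conditions give:
  u_k = (1 − r^k) / (1 − r^N) = (1 − (1/2)^2) / (1 − (1/2)^8) = 64/85.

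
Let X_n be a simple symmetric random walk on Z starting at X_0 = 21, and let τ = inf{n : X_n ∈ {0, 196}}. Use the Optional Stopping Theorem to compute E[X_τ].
E[X_τ] = 21

X_n is a martingale and τ is a bounded-mean stopping time (indeed τ is finite a.s. with bounded expectation since the walk is in a bounded region). By the OST, E[X_τ] = E[X_0] = 21. Equivalently: E[X_τ] = 196 · P(hit 196 first) + 0 · P(hit 0 first) = 196 · (21/196) = 21.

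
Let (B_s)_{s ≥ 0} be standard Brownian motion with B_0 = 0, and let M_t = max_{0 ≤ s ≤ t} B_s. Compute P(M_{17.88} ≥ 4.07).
P(M_{17.88} ≥ 4.07) = 2·P(B_{17.88} ≥ 4.07) = 2(1 − Φ(4.07/√17.88)) ≈ 0.3358

By the reflection principle for Brownian motion, P(M_t ≥ a) = 2 · P(B_t ≥ a) for a ≥ 0. Since B_t ~ N(0, t), P(B_t ≥ 4.07) = 1 − Φ(4.07/√t) = 1 − Φ(4.07/√17.88) = 1 − Φ(0.9625). So
  P(M_{17.88} ≥ 4.07) = 2(1 − Φ(0.9625)) ≈ 0.3358.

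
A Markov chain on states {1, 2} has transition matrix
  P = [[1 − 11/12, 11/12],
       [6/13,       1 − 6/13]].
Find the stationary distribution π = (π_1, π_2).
π_1 = 72/215, π_2 = 143/215

Solve πP = π with π_1 + π_2 = 1. From πP = π: π_1 · (1 − 11/12) + π_2 · 6/13 = π_1 ⇒ π_2 · 6/13 = π_1 · 11/12 ⇒ π_2/π_1 = (11/12)/(6/13) = 143/72. Together with π_1 + π_2 = 1:
  π_1 = (6/13)/(11/12 + 6/13) = (6/13)/(215/156) = 72/215,
  π_2 = (11/12)/(11/12 + 6/13) = (11/12)/(215/156) = 143/215.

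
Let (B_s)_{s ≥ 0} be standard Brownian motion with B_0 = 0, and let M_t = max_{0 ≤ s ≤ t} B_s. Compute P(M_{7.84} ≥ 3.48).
P(M_{7.84} ≥ 3.48) = 2·P(B_{7.84} ≥ 3.48) = 2(1 − Φ(3.48/√7.84)) ≈ 0.2139

By the reflection principle for Brownian motion, P(M_t ≥ a) = 2 · P(B_t ≥ a) for a ≥ 0. Since B_t ~ N(0, t), P(B_t ≥ 3.48) = 1 − Φ(3.48/√t) = 1 − Φ(3.48/√7.84) = 1 − Φ(1.2429). So
  P(M_{7.84} ≥ 3.48) = 2(1 − Φ(1.2429)) ≈ 0.2139.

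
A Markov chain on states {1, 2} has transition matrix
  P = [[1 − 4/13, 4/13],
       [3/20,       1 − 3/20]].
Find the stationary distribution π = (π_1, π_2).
π_1 = 39/119, π_2 = 80/119

Solve πP = π with π_1 + π_2 = 1. From πP = π: π_1 · (1 − 4/13) + π_2 · 3/20 = π_1 ⇒ π_2 · 3/20 = π_1 · 4/13 ⇒ π_2/π_1 = (4/13)/(3/20) = 80/39. Together with π_1 + π_2 = 1:
  π_1 = (3/20)/(4/13 + 3/20) = (3/20)/(119/260) = 39/119,
  π_2 = (4/13)/(4/13 + 3/20) = (4/13)/(119/260) = 80/119.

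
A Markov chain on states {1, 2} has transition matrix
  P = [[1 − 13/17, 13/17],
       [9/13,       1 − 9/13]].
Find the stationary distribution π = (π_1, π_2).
π_1 = 153/322, π_2 = 169/322

Solve πP = π with π_1 + π_2 = 1. From πP = π: π_1 · (1 − 13/17) + π_2 · 9/13 = π_1 ⇒ π_2 · 9/13 = π_1 · 13/17 ⇒ π_2/π_1 = (13/17)/(9/13) = 169/153. Together with π_1 + π_2 = 1:
  π_1 = (9/13)/(13/17 + 9/13) = (9/13)/(322/221) = 153/322,
  π_2 = (13/17)/(13/17 + 9/13) = (13/17)/(322/221) = 169/322.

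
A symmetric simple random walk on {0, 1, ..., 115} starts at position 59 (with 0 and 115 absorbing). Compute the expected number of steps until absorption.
E[τ | X_0 = 59] = 3304

Let v_k = E[τ | X_0 = k]. Boundary: v_0 = v_115 = 0. Recurrence: v_k = 1 + (v_{k-1} + v_{k+1})/2 for 1 ≤ k ≤ 114. The particular solution to v_k − (v_{k-1} + v_{k+1})/2 = 1 is v_k = −k^2. Adding homogeneous solution A + B k and matching boundaries gives v_k = k (115 − k). Substituting k = 59: v_59 = 59 · 56 = 3304.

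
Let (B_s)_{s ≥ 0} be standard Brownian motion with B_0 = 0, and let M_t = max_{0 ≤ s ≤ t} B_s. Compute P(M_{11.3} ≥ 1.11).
P(M_{11.3} ≥ 1.11) = 2·P(B_{11.3} ≥ 1.11) = 2(1 − Φ(1.11/√11.3)) ≈ 0.7412

By the reflection principle for Brownian motion, P(M_t ≥ a) = 2 · P(B_t ≥ a) for a ≥ 0. Since B_t ~ N(0, t), P(B_t ≥ 1.11) = 1 − Φ(1.11/√t) = 1 − Φ(1.11/√11.3) = 1 − Φ(0.3302). So
  P(M_{11.3} ≥ 1.11) = 2(1 − Φ(0.3302)) ≈ 0.7412.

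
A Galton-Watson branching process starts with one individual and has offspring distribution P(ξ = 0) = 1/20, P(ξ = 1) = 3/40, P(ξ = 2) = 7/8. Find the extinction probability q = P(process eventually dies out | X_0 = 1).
q = 2/35

The pgf is f(s) = 1/20 + 3/40·s + 7/8·s². The extinction probability q is the smallest fixed point of f in [0, 1]. Setting s = f(s):
  7/8·s² + (3/40 − 1)·s + 1/20 = 0
  7/8·s² − (1/20 + 7/8)·s + 1/20 = 0
which factors as (s − 1)·(7/8·s − 1/20) = 0, giving roots s = 1 and s = (1/20)/(7/8) = 2/35.
Mean offspring μ = 3/40 + 2·7/8 = 73/40 > 1 (supercritical), so q < 1. The extinction probability is the smaller root: q = (1/20)/(7/8) = 2/35.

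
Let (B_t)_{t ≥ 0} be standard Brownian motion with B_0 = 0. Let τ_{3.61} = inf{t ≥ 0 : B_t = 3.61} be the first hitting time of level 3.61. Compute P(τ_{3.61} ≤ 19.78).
P(τ_{3.61} ≤ 19.78) = 2(1 − Φ(3.61/√19.78)) = 2(1 − Φ(0.8117)) ≈ 0.4170

By the reflection principle for standard BM, P(τ_b ≤ t) = 2 · P(B_t ≥ b). Since B_t ~ N(0, t), P(B_t ≥ 3.61) = 1 − Φ(3.61/√t) = 1 − Φ(3.61/√19.78) = 1 − Φ(0.8117) ≈ 0.20848. Doubling: P(τ_{3.61} ≤ 19.78) ≈ 2 · 0.20848 = 0.41696 ≈ 0.4170.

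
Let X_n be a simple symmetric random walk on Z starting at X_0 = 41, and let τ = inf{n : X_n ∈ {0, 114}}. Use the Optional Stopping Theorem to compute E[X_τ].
E[X_τ] = 41

X_n is a martingale and τ is a bounded-mean stopping time (indeed τ is finite a.s. with bounded expectation since the walk is in a bounded region). By the OST, E[X_τ] = E[X_0] = 41. Equivalently: E[X_τ] = 114 · P(hit 114 first) + 0 · P(hit 0 first) = 114 · (41/114) = 41.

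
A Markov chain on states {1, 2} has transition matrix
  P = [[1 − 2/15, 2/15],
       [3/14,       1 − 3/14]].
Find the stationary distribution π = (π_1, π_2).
π_1 = 45/73, π_2 = 28/73

Solve πP = π with π_1 + π_2 = 1. From πP = π: π_1 · (1 − 2/15) + π_2 · 3/14 = π_1 ⇒ π_2 · 3/14 = π_1 · 2/15 ⇒ π_2/π_1 = (2/15)/(3/14) = 28/45. Together with π_1 + π_2 = 1:
  π_1 = (3/14)/(2/15 + 3/14) = (3/14)/(73/210) = 45/73,
  π_2 = (2/15)/(2/15 + 3/14) = (2/15)/(73/210) = 28/73.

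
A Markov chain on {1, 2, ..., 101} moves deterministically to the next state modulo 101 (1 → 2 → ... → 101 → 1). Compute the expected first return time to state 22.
E[T_22 | X_0 = 22] = 101

The chain cycles deterministically, so starting at state 22 it returns in exactly 101 steps. Equivalently, the stationary distribution is uniform π_j = 1/101 for every state j, so by Kac's formula E[T_22] = 1/π_22 = 101.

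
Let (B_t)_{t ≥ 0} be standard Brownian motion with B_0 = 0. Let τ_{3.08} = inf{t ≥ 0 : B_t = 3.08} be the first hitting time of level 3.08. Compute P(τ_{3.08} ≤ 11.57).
P(τ_{3.08} ≤ 11.57) = 2(1 − Φ(3.08/√11.57)) = 2(1 − Φ(0.9055)) ≈ 0.3652

By the reflection principle for standard BM, P(τ_b ≤ t) = 2 · P(B_t ≥ b). Since B_t ~ N(0, t), P(B_t ≥ 3.08) = 1 − Φ(3.08/√t) = 1 − Φ(3.08/√11.57) = 1 − Φ(0.9055) ≈ 0.18260. Doubling: P(τ_{3.08} ≤ 11.57) ≈ 2 · 0.18260 = 0.36520 ≈ 0.3652.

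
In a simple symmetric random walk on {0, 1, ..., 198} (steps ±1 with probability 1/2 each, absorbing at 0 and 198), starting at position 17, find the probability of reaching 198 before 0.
P(hit 198 before 0) = 17/198

Let u_k = P(hit 198 before 0 | start at k). Then u_0 = 0, u_198 = 1, and u_k = u_{k-1}/2 + u_{k+1}/2 for 1 ≤ k ≤ 197. This harmonic recurrence is solved by u_k = k/198, giving u_17 = 17/198.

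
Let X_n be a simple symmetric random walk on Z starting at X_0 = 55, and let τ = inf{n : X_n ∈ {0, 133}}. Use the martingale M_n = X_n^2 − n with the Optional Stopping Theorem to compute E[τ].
E[τ] = 4290

M_n = X_n^2 − n is a martingale (since E[X_{n+1}^2 | F_n] = X_n^2 + 1). By OST (τ has finite mean in a bounded region), E[M_τ] = E[M_0] = X_0^2 − 0 = 55^2 = 3025. Also E[M_τ] = E[X_τ^2] − E[τ]. The walk exits at 0 or 133, with P(hit 133 first) = 55/133, so E[X_τ^2] = 133^2 · 55/133 + 0 = 7315. Thus E[τ] = E[X_τ^2] − E[M_τ] = 7315 − 3025 = 4290 = 55(133 − 55) = 4290.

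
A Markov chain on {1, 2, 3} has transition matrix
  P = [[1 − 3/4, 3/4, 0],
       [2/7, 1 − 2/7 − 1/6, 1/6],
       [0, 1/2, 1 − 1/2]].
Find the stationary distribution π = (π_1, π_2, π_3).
π = (2/9, 7/12, 7/36)

This is a birth-death chain on three states, which satisfies detailed balance: π_1 · P_{12} = π_2 · P_{21} and π_2 · P_{23} = π_3 · P_{32}.
From π_1 · 3/4 = π_2 · 2/7: π_2/π_1 = (3/4)/(2/7) = 21/8.
From π_2 · 1/6 = π_3 · 1/2: π_3/π_2 = (1/6)/(1/2) = 1/3.
Take π_1 proportional to 1; then unnormalized π = (1, 21/8, 7/8). Normalize by dividing by the sum 9/2:
  π = (2/9, 7/12, 7/36).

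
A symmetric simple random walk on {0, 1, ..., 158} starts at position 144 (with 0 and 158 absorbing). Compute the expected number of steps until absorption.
E[τ | X_0 = 144] = 2016

Let v_k = E[τ | X_0 = k]. Boundary: v_0 = v_158 = 0. Recurrence: v_k = 1 + (v_{k-1} + v_{k+1})/2 for 1 ≤ k ≤ 157. The particular solution to v_k − (v_{k-1} + v_{k+1})/2 = 1 is v_k = −k^2. Adding homogeneous solution A + B k and matching boundaries gives v_k = k (158 − k). Substituting k = 144: v_144 = 144 · 14 = 2016.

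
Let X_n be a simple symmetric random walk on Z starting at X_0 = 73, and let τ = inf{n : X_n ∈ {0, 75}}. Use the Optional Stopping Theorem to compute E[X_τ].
E[X_τ] = 73

X_n is a martingale and τ is a bounded-mean stopping time (indeed τ is finite a.s. with bounded expectation since the walk is in a bounded region). By the OST, E[X_τ] = E[X_0] = 73. Equivalently: E[X_τ] = 75 · P(hit 75 first) + 0 · P(hit 0 first) = 75 · (73/75) = 73.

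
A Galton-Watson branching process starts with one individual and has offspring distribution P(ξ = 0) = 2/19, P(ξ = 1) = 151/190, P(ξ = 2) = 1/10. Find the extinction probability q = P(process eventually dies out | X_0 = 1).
q = 1

Mean offspring μ = 0·2/19 + 1·151/190 + 2·1/10 = 189/190 ≤ 1. For μ ≤ 1 with offspring not concentrated at 1, the Galton-Watson process goes extinct almost surely, so q = 1.
(Algebraic check: The pgf is f(s) = 2/19 + 151/190·s + 1/10·s². The extinction probability q is the smallest fixed point of f in [0, 1]. Setting s = f(s):
  1/10·s² + (151/190 − 1)·s + 2/19 = 0
  1/10·s² − (2/19 + 1/10)·s + 2/19 = 0
which factors as (s − 1)·(1/10·s − 2/19) = 0, giving roots s = 1 and s = (2/19)/(1/10) = 20/19. Since 20/19 ≥ 1, the smallest root in [0, 1] is s = 1.)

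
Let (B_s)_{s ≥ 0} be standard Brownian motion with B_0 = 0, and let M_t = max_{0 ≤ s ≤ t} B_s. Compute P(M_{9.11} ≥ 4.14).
P(M_{9.11} ≥ 4.14) = 2·P(B_{9.11} ≥ 4.14) = 2(1 − Φ(4.14/√9.11)) ≈ 0.1702

By the reflection principle for Brownian motion, P(M_t ≥ a) = 2 · P(B_t ≥ a) for a ≥ 0. Since B_t ~ N(0, t), P(B_t ≥ 4.14) = 1 − Φ(4.14/√t) = 1 − Φ(4.14/√9.11) = 1 − Φ(1.3716). So
  P(M_{9.11} ≥ 4.14) = 2(1 − Φ(1.3716)) ≈ 0.1702.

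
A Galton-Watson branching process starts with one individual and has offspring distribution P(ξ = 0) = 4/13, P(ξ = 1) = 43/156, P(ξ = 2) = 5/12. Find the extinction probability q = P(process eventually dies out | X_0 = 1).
q = 48/65

The pgf is f(s) = 4/13 + 43/156·s + 5/12·s². The extinction probability q is the smallest fixed point of f in [0, 1]. Setting s = f(s):
  5/12·s² + (43/156 − 1)·s + 4/13 = 0
  5/12·s² − (4/13 + 5/12)·s + 4/13 = 0
which factors as (s − 1)·(5/12·s − 4/13) = 0, giving roots s = 1 and s = (4/13)/(5/12) = 48/65.
Mean offspring μ = 43/156 + 2·5/12 = 173/156 > 1 (supercritical), so q < 1. The extinction probability is the smaller root: q = (4/13)/(5/12) = 48/65.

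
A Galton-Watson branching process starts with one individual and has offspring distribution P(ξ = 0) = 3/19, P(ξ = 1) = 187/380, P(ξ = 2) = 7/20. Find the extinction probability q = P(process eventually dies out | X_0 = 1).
q = 60/133

The pgf is f(s) = 3/19 + 187/380·s + 7/20·s². The extinction probability q is the smallest fixed point of f in [0, 1]. Setting s = f(s):
  7/20·s² + (187/380 − 1)·s + 3/19 = 0
  7/20·s² − (3/19 + 7/20)·s + 3/19 = 0
which factors as (s − 1)·(7/20·s − 3/19) = 0, giving roots s = 1 and s = (3/19)/(7/20) = 60/133.
Mean offspring μ = 187/380 + 2·7/20 = 453/380 > 1 (supercritical), so q < 1. The extinction probability is the smaller root: q = (3/19)/(7/20) = 60/133.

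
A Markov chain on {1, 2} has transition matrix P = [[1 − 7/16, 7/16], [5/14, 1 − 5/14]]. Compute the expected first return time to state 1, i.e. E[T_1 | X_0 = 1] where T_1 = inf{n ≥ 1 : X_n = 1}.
E[T_1 | X_0 = 1] = 1/π_1 = 89/40

For an irreducible recurrent Markov chain with stationary distribution π, E[T_i | X_0 = i] = 1/π_i (Kac's formula). Here π_1 = (5/14)/(7/16 + 5/14) = (5/14)/(89/112) = 40/89, so E[T_1 | X_0 = 1] = 1/π_1 = (7/16 + 5/14)/(5/14) = (89/112)/(5/14) = 89/40.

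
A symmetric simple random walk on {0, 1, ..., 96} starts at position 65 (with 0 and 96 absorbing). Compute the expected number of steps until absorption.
E[τ | X_0 = 65] = 2015

Let v_k = E[τ | X_0 = k]. Boundary: v_0 = v_96 = 0. Recurrence: v_k = 1 + (v_{k-1} + v_{k+1})/2 for 1 ≤ k ≤ 95. The particular solution to v_k − (v_{k-1} + v_{k+1})/2 = 1 is v_k = −k^2. Adding homogeneous solution A + B k and matching boundaries gives v_k = k (96 − k). Substituting k = 65: v_65 = 65 · 31 = 2015.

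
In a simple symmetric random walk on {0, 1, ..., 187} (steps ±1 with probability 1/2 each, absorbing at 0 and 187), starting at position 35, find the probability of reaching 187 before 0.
P(hit 187 before 0) = 35/187

Let u_k = P(hit 187 before 0 | start at k). Then u_0 = 0, u_187 = 1, and u_k = u_{k-1}/2 + u_{k+1}/2 for 1 ≤ k ≤ 186. This harmonic recurrence is solved by u_k = k/187, giving u_35 = 35/187.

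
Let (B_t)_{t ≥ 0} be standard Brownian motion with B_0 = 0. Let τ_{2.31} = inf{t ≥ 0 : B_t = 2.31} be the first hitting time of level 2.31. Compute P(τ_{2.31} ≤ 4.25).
P(τ_{2.31} ≤ 4.25) = 2(1 − Φ(2.31/√4.25)) = 2(1 − Φ(1.1205)) ≈ 0.2625

By the reflection principle for standard BM, P(τ_b ≤ t) = 2 · P(B_t ≥ b). Since B_t ~ N(0, t), P(B_t ≥ 2.31) = 1 − Φ(2.31/√t) = 1 − Φ(2.31/√4.25) = 1 − Φ(1.1205) ≈ 0.13125. Doubling: P(τ_{2.31} ≤ 4.25) ≈ 2 · 0.13125 = 0.26250 ≈ 0.2625.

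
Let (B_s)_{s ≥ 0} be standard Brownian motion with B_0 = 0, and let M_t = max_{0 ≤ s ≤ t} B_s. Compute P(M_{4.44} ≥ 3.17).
P(M_{4.44} ≥ 3.17) = 2·P(B_{4.44} ≥ 3.17) = 2(1 − Φ(3.17/√4.44)) ≈ 0.1325

By the reflection principle for Brownian motion, P(M_t ≥ a) = 2 · P(B_t ≥ a) for a ≥ 0. Since B_t ~ N(0, t), P(B_t ≥ 3.17) = 1 − Φ(3.17/√t) = 1 − Φ(3.17/√4.44) = 1 − Φ(1.5044). So
  P(M_{4.44} ≥ 3.17) = 2(1 − Φ(1.5044)) ≈ 0.1325.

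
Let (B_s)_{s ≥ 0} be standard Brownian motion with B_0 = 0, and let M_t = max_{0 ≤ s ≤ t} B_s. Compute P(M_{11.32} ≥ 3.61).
P(M_{11.32} ≥ 3.61) = 2·P(B_{11.32} ≥ 3.61) = 2(1 − Φ(3.61/√11.32)) ≈ 0.2833

By the reflection principle for Brownian motion, P(M_t ≥ a) = 2 · P(B_t ≥ a) for a ≥ 0. Since B_t ~ N(0, t), P(B_t ≥ 3.61) = 1 − Φ(3.61/√t) = 1 − Φ(3.61/√11.32) = 1 − Φ(1.0730). So
  P(M_{11.32} ≥ 3.61) = 2(1 − Φ(1.0730)) ≈ 0.2833.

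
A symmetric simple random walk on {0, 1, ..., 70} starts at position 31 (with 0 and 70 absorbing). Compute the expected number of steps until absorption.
E[τ | X_0 = 31] = 1209

Let v_k = E[τ | X_0 = k]. Boundary: v_0 = v_70 = 0. Recurrence: v_k = 1 + (v_{k-1} + v_{k+1})/2 for 1 ≤ k ≤ 69. The particular solution to v_k − (v_{k-1} + v_{k+1})/2 = 1 is v_k = −k^2. Adding homogeneous solution A + B k and matching boundaries gives v_k = k (70 − k). Substituting k = 31: v_31 = 31 · 39 = 1209.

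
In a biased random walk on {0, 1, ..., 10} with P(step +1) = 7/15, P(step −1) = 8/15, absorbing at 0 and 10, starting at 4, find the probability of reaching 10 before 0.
P(hit 10 before 0) = (1 − (8/7)^4) / (1 − (8/7)^10) = 13294337/52751105

Let u_k denote P(reach 10 before 0 | start at k). Boundary: u_0 = 0, u_10 = 1. Recurrence: u_k = 7/15·u_{k+1} + 8/15·u_{k-1} for 1 ≤ k ≤ 9. Try u_k = A + B·r^k with r = q/p = (8/15)/(7/15) = 8/7. Substitution satisfies the recurrence; boundary conditions give:
  u_k = (1 − r^k) / (1 − r^N) = (1 − (8/7)^4) / (1 − (8/7)^10) = 13294337/52751105.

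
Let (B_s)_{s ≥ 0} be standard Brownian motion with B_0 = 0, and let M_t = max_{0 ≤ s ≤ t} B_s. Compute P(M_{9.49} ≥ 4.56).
P(M_{9.49} ≥ 4.56) = 2·P(B_{9.49} ≥ 4.56) = 2(1 − Φ(4.56/√9.49)) ≈ 0.1388

By the reflection principle for Brownian motion, P(M_t ≥ a) = 2 · P(B_t ≥ a) for a ≥ 0. Since B_t ~ N(0, t), P(B_t ≥ 4.56) = 1 − Φ(4.56/√t) = 1 − Φ(4.56/√9.49) = 1 − Φ(1.4802). So
  P(M_{9.49} ≥ 4.56) = 2(1 − Φ(1.4802)) ≈ 0.1388.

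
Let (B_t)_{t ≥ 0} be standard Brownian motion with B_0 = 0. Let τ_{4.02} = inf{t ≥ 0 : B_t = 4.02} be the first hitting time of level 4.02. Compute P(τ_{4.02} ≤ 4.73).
P(τ_{4.02} ≤ 4.73) = 2(1 − Φ(4.02/√4.73)) = 2(1 − Φ(1.8484)) ≈ 0.0645

By the reflection principle for standard BM, P(τ_b ≤ t) = 2 · P(B_t ≥ b). Since B_t ~ N(0, t), P(B_t ≥ 4.02) = 1 − Φ(4.02/√t) = 1 − Φ(4.02/√4.73) = 1 − Φ(1.8484) ≈ 0.03227. Doubling: P(τ_{4.02} ≤ 4.73) ≈ 2 · 0.03227 = 0.06454 ≈ 0.0645.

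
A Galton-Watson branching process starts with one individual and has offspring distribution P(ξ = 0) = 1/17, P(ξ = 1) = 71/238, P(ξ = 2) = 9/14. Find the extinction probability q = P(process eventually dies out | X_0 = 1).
q = 14/153

The pgf is f(s) = 1/17 + 71/238·s + 9/14·s². The extinction probability q is the smallest fixed point of f in [0, 1]. Setting s = f(s):
  9/14·s² + (71/238 − 1)·s + 1/17 = 0
  9/14·s² − (1/17 + 9/14)·s + 1/17 = 0
which factors as (s − 1)·(9/14·s − 1/17) = 0, giving roots s = 1 and s = (1/17)/(9/14) = 14/153.
Mean offspring μ = 71/238 + 2·9/14 = 377/238 > 1 (supercritical), so q < 1. The extinction probability is the smaller root: q = (1/17)/(9/14) = 14/153.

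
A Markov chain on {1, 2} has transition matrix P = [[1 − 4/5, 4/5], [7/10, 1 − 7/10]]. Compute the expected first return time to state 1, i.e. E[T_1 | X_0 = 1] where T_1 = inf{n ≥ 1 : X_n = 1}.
E[T_1 | X_0 = 1] = 1/π_1 = 15/7

For an irreducible recurrent Markov chain with stationary distribution π, E[T_i | X_0 = i] = 1/π_i (Kac's formula). Here π_1 = (7/10)/(4/5 + 7/10) = (7/10)/(3/2) = 7/15, so E[T_1 | X_0 = 1] = 1/π_1 = (4/5 + 7/10)/(7/10) = (3/2)/(7/10) = 15/7.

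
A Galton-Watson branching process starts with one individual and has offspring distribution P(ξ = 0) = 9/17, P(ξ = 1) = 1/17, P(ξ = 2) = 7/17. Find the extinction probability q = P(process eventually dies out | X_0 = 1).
q = 1

Mean offspring μ = 0·9/17 + 1·1/17 + 2·7/17 = 15/17 ≤ 1. For μ ≤ 1 with offspring not concentrated at 1, the Galton-Watson process goes extinct almost surely, so q = 1.
(Algebraic check: The pgf is f(s) = 9/17 + 1/17·s + 7/17·s². The extinction probability q is the smallest fixed point of f in [0, 1]. Setting s = f(s):
  7/17·s² + (1/17 − 1)·s + 9/17 = 0
  7/17·s² − (9/17 + 7/17)·s + 9/17 = 0
which factors as (s − 1)·(7/17·s − 9/17) = 0, giving roots s = 1 and s = (9/17)/(7/17) = 9/7. Since 9/7 ≥ 1, the smallest root in [0, 1] is s = 1.)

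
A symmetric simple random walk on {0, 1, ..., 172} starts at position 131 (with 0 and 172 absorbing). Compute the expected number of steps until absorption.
E[τ | X_0 = 131] = 5371

Let v_k = E[τ | X_0 = k]. Boundary: v_0 = v_172 = 0. Recurrence: v_k = 1 + (v_{k-1} + v_{k+1})/2 for 1 ≤ k ≤ 171. The particular solution to v_k − (v_{k-1} + v_{k+1})/2 = 1 is v_k = −k^2. Adding homogeneous solution A + B k and matching boundaries gives v_k = k (172 − k). Substituting k = 131: v_131 = 131 · 41 = 5371.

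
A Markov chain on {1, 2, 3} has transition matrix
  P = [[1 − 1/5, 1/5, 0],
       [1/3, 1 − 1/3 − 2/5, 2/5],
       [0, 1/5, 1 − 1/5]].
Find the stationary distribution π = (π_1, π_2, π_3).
π = (5/14, 3/14, 3/7)

This is a birth-death chain on three states, which satisfies detailed balance: π_1 · P_{12} = π_2 · P_{21} and π_2 · P_{23} = π_3 · P_{32}.
From π_1 · 1/5 = π_2 · 1/3: π_2/π_1 = (1/5)/(1/3) = 3/5.
From π_2 · 2/5 = π_3 · 1/5: π_3/π_2 = (2/5)/(1/5) = 2.
Take π_1 proportional to 1; then unnormalized π = (1, 3/5, 6/5). Normalize by dividing by the sum 14/5:
  π = (5/14, 3/14, 3/7).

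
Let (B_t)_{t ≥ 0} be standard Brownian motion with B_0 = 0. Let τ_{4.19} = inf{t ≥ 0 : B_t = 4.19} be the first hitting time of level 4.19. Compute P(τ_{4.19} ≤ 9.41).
P(τ_{4.19} ≤ 9.41) = 2(1 − Φ(4.19/√9.41)) = 2(1 − Φ(1.3659)) ≈ 0.1720

By the reflection principle for standard BM, P(τ_b ≤ t) = 2 · P(B_t ≥ b). Since B_t ~ N(0, t), P(B_t ≥ 4.19) = 1 − Φ(4.19/√t) = 1 − Φ(4.19/√9.41) = 1 − Φ(1.3659) ≈ 0.08599. Doubling: P(τ_{4.19} ≤ 9.41) ≈ 2 · 0.08599 = 0.17198 ≈ 0.1720.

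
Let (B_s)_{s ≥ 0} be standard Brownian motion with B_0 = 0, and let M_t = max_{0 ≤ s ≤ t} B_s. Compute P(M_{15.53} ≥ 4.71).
P(M_{15.53} ≥ 4.71) = 2·P(B_{15.53} ≥ 4.71) = 2(1 − Φ(4.71/√15.53)) ≈ 0.2320

By the reflection principle for Brownian motion, P(M_t ≥ a) = 2 · P(B_t ≥ a) for a ≥ 0. Since B_t ~ N(0, t), P(B_t ≥ 4.71) = 1 − Φ(4.71/√t) = 1 − Φ(4.71/√15.53) = 1 − Φ(1.1952). So
  P(M_{15.53} ≥ 4.71) = 2(1 − Φ(1.1952)) ≈ 0.2320.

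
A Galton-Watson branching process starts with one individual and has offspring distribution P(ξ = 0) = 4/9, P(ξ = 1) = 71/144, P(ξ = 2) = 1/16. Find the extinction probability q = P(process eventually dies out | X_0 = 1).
q = 1

Mean offspring μ = 0·4/9 + 1·71/144 + 2·1/16 = 89/144 ≤ 1. For μ ≤ 1 with offspring not concentrated at 1, the Galton-Watson process goes extinct almost surely, so q = 1.
(Algebraic check: The pgf is f(s) = 4/9 + 71/144·s + 1/16·s². The extinction probability q is the smallest fixed point of f in [0, 1]. Setting s = f(s):
  1/16·s² + (71/144 − 1)·s + 4/9 = 0
  1/16·s² − (4/9 + 1/16)·s + 4/9 = 0
which factors as (s − 1)·(1/16·s − 4/9) = 0, giving roots s = 1 and s = (4/9)/(1/16) = 64/9. Since 64/9 ≥ 1, the smallest root in [0, 1] is s = 1.)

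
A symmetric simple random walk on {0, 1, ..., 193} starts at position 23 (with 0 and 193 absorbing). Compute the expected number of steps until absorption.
E[τ | X_0 = 23] = 3910

Let v_k = E[τ | X_0 = k]. Boundary: v_0 = v_193 = 0. Recurrence: v_k = 1 + (v_{k-1} + v_{k+1})/2 for 1 ≤ k ≤ 192. The particular solution to v_k − (v_{k-1} + v_{k+1})/2 = 1 is v_k = −k^2. Adding homogeneous solution A + B k and matching boundaries gives v_k = k (193 − k). Substituting k = 23: v_23 = 23 · 170 = 3910.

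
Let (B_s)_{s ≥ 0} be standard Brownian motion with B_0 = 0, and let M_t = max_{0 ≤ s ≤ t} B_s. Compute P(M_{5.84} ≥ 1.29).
P(M_{5.84} ≥ 1.29) = 2·P(B_{5.84} ≥ 1.29) = 2(1 − Φ(1.29/√5.84)) ≈ 0.5935

By the reflection principle for Brownian motion, P(M_t ≥ a) = 2 · P(B_t ≥ a) for a ≥ 0. Since B_t ~ N(0, t), P(B_t ≥ 1.29) = 1 − Φ(1.29/√t) = 1 − Φ(1.29/√5.84) = 1 − Φ(0.5338). So
  P(M_{5.84} ≥ 1.29) = 2(1 − Φ(0.5338)) ≈ 0.5935.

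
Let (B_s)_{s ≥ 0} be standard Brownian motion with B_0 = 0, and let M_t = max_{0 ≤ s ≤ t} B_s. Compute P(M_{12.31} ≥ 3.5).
P(M_{12.31} ≥ 3.5) = 2·P(B_{12.31} ≥ 3.5) = 2(1 − Φ(3.5/√12.31)) ≈ 0.3185

By the reflection principle for Brownian motion, P(M_t ≥ a) = 2 · P(B_t ≥ a) for a ≥ 0. Since B_t ~ N(0, t), P(B_t ≥ 3.5) = 1 − Φ(3.5/√t) = 1 − Φ(3.5/√12.31) = 1 − Φ(0.9976). So
  P(M_{12.31} ≥ 3.5) = 2(1 − Φ(0.9976)) ≈ 0.3185.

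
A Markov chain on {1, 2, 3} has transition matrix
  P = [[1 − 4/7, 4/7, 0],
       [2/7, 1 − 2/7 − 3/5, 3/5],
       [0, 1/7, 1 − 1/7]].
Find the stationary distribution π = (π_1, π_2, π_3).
π = (5/57, 10/57, 14/19)

This is a birth-death chain on three states, which satisfies detailed balance: π_1 · P_{12} = π_2 · P_{21} and π_2 · P_{23} = π_3 · P_{32}.
From π_1 · 4/7 = π_2 · 2/7: π_2/π_1 = (4/7)/(2/7) = 2.
From π_2 · 3/5 = π_3 · 1/7: π_3/π_2 = (3/5)/(1/7) = 21/5.
Take π_1 proportional to 1; then unnormalized π = (1, 2, 42/5). Normalize by dividing by the sum 57/5:
  π = (5/57, 10/57, 14/19).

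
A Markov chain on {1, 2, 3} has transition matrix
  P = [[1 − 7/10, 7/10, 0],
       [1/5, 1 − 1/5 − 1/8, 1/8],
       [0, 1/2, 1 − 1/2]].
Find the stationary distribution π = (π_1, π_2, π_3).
π = (8/43, 28/43, 7/43)

This is a birth-death chain on three states, which satisfies detailed balance: π_1 · P_{12} = π_2 · P_{21} and π_2 · P_{23} = π_3 · P_{32}.
From π_1 · 7/10 = π_2 · 1/5: π_2/π_1 = (7/10)/(1/5) = 7/2.
From π_2 · 1/8 = π_3 · 1/2: π_3/π_2 = (1/8)/(1/2) = 1/4.
Take π_1 proportional to 1; then unnormalized π = (1, 7/2, 7/8). Normalize by dividing by the sum 43/8:
  π = (8/43, 28/43, 7/43).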